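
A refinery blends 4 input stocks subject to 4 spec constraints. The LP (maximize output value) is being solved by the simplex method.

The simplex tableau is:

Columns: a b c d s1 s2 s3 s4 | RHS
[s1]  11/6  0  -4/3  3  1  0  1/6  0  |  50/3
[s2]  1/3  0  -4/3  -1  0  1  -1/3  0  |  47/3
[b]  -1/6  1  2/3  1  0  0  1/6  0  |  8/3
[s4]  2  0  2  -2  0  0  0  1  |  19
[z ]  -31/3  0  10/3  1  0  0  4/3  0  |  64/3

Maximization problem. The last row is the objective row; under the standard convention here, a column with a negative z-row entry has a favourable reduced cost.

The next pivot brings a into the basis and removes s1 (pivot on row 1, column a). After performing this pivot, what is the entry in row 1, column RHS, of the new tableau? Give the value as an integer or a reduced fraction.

100/11

Pivot element is row 1, column a: 11/6.
Normalize row 1: new (row 1, RHS) = (50/3)/(11/6) = 100/11.
Row 1 is the pivot row, so the entry is 100/11.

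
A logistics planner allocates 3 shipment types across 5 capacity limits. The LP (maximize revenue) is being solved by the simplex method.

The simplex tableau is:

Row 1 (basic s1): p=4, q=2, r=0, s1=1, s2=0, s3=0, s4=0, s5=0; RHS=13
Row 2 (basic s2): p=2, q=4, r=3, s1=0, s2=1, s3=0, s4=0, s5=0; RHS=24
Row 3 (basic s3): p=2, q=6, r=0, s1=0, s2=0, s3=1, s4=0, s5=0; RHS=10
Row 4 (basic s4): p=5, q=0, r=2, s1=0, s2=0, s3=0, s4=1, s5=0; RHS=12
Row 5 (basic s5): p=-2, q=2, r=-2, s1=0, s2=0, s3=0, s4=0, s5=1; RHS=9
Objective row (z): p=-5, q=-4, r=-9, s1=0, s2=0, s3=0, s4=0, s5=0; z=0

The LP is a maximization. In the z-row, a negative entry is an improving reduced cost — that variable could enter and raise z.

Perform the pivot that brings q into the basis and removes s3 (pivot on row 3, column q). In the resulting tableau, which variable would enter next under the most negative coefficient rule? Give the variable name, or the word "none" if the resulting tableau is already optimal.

Pivot element 6. New z-row = old z-row − (-4)·(row 3/6).
Updated z-row coefficients: p: -11/3, q: 0, r: -9, s1: 0, s2: 0, s3: 2/3, s4: 0, s5: 0.
The most negative is -9 in column r, so r would enter next.

r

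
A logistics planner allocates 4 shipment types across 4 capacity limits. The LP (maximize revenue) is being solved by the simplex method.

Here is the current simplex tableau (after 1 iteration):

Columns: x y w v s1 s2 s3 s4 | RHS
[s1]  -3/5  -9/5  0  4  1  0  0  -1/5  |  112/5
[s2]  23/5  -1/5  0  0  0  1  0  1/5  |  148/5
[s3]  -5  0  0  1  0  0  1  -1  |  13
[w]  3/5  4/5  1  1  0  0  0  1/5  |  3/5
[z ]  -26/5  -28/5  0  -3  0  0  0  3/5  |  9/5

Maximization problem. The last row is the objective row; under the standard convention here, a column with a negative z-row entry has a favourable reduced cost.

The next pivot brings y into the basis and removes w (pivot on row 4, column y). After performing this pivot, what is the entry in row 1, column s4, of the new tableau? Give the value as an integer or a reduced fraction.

Pivot element is row 4, column y: 4/5.
Normalize row 4: new (row 4, s4) = (1/5)/(4/5) = 1/4.
row 1 ← row 1 − (-9/5)·(new row 4): -1/5 − (-9/5)·(1/4) = 1/4.

1/4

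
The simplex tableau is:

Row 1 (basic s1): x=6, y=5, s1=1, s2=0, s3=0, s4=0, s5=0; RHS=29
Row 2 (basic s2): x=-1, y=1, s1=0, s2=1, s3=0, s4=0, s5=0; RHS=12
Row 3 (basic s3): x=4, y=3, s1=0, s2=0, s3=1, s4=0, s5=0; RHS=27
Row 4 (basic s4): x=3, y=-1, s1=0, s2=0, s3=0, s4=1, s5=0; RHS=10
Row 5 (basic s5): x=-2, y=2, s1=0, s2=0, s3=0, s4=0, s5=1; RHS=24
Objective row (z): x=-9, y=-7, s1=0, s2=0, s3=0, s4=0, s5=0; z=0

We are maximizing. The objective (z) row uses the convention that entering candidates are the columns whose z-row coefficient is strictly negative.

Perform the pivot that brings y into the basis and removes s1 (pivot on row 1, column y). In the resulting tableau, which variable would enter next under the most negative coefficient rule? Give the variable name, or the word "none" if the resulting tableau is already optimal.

x

Pivot element 5. New z-row = old z-row − (-7)·(row 1/5).
Updated z-row coefficients: x: -3/5, y: 0, s1: 7/5, s2: 0, s3: 0, s4: 0, s5: 0.
The most negative is -3/5 in column x, so x would enter next.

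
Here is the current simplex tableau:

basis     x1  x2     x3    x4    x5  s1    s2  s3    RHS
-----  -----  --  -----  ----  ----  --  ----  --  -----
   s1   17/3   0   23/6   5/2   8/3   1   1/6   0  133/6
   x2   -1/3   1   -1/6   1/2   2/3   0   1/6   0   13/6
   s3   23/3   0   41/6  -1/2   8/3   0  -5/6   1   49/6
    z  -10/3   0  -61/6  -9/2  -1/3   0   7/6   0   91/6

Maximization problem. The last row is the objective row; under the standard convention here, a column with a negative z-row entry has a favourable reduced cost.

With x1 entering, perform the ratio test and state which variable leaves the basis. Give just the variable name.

Ratios: row 1 (s1): (133/6)/(17/3) = 133/34; row 2 (x2): entry -1/3 ≤ 0, skip; row 3 (s3): (49/6)/(23/3) = 49/46.
Minimum ratio 49/46 is in the s3 row, so s3 leaves.

s3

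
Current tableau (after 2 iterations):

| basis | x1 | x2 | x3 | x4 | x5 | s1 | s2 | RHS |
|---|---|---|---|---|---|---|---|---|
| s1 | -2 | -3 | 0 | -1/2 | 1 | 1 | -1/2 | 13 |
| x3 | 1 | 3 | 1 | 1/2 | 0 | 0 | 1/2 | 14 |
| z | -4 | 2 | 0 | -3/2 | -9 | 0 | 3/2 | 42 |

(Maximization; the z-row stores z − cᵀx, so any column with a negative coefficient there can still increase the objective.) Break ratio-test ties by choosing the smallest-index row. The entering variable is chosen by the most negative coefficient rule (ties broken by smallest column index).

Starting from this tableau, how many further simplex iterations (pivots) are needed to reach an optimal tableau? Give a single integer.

3

pivot: x5 in, s1 out → z = 159
pivot: x2 in, x3 out → z = 827/3
pivot: x1 in, x2 out → z = 467
No improving column remains; optimal.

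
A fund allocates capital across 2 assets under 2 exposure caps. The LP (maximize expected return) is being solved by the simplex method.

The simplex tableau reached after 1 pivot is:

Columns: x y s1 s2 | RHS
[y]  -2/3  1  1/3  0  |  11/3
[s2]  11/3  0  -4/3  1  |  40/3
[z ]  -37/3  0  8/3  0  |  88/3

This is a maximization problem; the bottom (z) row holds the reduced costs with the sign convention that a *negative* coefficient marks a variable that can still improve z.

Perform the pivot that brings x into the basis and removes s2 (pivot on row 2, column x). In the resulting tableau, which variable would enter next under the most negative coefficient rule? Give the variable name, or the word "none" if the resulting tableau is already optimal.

s1

Pivot element 11/3. New z-row = old z-row − (-37/3)·(row 2/(11/3)).
Updated z-row coefficients: x: 0, y: 0, s1: -20/11, s2: 37/11.
The most negative is -20/11 in column s1, so s1 would enter next.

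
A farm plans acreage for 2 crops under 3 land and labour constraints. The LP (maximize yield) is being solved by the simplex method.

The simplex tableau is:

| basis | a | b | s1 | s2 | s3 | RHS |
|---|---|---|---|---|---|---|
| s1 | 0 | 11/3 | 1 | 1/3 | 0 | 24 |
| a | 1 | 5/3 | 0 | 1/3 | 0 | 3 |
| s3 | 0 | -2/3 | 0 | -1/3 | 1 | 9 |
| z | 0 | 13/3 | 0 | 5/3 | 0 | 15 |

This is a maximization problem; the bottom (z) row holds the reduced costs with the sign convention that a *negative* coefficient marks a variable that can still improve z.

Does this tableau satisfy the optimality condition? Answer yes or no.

yes

No objective-row coefficient is strictly negative, so no entering variable exists; the tableau is optimal.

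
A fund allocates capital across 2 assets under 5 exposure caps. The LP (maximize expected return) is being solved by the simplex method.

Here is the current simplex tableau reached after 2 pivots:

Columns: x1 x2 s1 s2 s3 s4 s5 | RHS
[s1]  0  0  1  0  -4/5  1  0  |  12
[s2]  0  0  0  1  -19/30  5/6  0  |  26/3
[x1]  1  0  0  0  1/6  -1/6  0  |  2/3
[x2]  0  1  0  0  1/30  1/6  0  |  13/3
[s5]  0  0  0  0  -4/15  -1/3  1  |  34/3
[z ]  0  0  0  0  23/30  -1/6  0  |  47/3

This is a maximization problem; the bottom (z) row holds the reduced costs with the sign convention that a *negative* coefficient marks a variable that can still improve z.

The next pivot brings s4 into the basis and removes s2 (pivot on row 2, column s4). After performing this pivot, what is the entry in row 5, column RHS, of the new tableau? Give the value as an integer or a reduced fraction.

74/5

Pivot element is row 2, column s4: 5/6.
Normalize row 2: new (row 2, RHS) = (26/3)/(5/6) = 52/5.
row 5 ← row 5 − (-1/3)·(new row 2): 34/3 − (-1/3)·(52/5) = 74/5.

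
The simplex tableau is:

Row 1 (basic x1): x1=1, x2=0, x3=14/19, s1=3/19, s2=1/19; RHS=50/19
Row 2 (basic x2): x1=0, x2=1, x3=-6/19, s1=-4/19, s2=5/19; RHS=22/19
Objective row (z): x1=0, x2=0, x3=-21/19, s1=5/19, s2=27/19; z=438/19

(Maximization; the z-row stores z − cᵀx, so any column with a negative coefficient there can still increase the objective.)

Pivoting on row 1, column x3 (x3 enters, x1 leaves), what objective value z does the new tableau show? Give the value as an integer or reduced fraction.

Minimum ratio for x3: (50/19)/(14/19) = 25/7.
z changes by −(z-row coeff of x3)·ratio = −(-21/19)·(25/7) = 75/19.
New z = 438/19 + (75/19) = 27.

27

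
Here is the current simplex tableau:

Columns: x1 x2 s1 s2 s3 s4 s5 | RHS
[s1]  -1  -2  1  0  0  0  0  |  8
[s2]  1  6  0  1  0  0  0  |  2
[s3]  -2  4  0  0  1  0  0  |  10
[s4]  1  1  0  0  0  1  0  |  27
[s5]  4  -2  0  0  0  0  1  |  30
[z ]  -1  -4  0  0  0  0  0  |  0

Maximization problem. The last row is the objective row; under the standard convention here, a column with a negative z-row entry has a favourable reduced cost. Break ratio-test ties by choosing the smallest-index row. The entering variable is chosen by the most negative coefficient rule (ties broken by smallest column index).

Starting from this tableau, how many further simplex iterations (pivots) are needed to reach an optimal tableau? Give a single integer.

2

pivot: x2 in, s2 out → z = 4/3
pivot: x1 in, x2 out → z = 2
No improving column remains; optimal.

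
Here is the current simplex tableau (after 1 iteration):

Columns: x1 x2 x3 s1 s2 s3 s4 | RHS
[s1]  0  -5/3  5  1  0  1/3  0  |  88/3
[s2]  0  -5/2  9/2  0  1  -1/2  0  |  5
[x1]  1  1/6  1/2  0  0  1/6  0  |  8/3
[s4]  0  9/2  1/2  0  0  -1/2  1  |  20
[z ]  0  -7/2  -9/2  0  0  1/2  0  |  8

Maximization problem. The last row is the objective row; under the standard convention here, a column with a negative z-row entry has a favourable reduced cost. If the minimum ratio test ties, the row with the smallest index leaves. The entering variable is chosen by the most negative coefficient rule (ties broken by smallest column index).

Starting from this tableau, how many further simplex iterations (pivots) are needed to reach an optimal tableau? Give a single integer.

3

pivot: x3 in, s2 out → z = 13
pivot: x2 in, s4 out → z = 1609/43
pivot: s3 in, x1 out → z = 647/17
No improving column remains; optimal.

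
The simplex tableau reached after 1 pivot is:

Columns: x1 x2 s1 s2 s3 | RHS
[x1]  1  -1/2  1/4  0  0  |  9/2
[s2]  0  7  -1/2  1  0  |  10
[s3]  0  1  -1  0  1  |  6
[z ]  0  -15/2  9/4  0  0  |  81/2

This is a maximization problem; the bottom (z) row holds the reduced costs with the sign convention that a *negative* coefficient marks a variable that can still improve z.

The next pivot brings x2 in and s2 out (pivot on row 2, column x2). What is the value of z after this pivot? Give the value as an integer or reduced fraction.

Minimum ratio for x2: 10/7 = 10/7.
z changes by −(z-row coeff of x2)·ratio = −(-15/2)·(10/7) = 75/7.
New z = 81/2 + (75/7) = 717/14.

717/14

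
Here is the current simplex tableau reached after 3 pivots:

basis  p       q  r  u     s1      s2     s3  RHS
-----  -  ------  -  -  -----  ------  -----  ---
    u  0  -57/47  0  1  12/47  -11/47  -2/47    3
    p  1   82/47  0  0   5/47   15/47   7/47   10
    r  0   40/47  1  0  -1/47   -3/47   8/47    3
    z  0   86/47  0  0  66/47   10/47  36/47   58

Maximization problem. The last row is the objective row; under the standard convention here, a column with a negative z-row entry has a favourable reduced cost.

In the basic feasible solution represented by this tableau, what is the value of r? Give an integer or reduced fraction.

r is basic (row 3); its value is the RHS of that row: 3.

3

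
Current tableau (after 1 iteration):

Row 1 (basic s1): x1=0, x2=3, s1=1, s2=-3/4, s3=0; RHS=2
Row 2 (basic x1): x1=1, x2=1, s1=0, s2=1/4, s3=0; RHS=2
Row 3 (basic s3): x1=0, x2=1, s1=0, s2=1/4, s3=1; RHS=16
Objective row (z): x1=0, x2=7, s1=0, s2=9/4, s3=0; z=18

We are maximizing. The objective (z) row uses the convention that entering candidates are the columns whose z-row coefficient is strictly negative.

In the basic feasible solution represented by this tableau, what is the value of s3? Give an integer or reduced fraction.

s3 is basic (row 3); its value is the RHS of that row: 16.

16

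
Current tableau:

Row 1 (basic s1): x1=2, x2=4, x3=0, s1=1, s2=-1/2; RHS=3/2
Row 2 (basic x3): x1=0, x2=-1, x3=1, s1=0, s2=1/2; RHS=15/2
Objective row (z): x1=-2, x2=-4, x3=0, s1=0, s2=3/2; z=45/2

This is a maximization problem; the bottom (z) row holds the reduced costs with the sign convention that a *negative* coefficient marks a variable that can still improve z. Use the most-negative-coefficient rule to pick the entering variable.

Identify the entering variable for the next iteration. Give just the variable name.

x2

Objective-row coefficients: x1: -2, x2: -4, x3: 0, s1: 0, s2: 3/2.
The most negative is -4 in column x2, so x2 enters.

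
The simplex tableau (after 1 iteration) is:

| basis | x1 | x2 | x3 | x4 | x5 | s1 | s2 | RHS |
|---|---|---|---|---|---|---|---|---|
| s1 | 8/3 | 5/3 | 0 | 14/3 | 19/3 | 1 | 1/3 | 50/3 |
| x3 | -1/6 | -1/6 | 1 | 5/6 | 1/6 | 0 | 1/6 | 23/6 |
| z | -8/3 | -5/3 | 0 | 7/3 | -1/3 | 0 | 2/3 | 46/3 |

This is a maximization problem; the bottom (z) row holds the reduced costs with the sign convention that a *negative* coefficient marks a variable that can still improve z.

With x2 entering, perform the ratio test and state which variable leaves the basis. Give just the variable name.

Ratios: row 1 (s1): (50/3)/(5/3) = 10; row 2 (x3): entry -1/6 ≤ 0, skip.
Minimum ratio 10 is in the s1 row, so s1 leaves.

s1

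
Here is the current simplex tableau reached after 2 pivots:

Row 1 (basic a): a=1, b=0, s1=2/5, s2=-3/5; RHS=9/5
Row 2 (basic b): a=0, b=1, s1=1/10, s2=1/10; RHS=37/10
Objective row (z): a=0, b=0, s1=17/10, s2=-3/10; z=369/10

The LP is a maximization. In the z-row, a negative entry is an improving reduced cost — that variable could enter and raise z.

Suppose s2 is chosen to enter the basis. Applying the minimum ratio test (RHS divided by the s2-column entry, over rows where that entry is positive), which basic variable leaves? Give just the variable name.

b

Ratios: row 1 (a): entry -3/5 ≤ 0, skip; row 2 (b): (37/10)/(1/10) = 37.
Minimum ratio 37 is in the b row, so b leaves.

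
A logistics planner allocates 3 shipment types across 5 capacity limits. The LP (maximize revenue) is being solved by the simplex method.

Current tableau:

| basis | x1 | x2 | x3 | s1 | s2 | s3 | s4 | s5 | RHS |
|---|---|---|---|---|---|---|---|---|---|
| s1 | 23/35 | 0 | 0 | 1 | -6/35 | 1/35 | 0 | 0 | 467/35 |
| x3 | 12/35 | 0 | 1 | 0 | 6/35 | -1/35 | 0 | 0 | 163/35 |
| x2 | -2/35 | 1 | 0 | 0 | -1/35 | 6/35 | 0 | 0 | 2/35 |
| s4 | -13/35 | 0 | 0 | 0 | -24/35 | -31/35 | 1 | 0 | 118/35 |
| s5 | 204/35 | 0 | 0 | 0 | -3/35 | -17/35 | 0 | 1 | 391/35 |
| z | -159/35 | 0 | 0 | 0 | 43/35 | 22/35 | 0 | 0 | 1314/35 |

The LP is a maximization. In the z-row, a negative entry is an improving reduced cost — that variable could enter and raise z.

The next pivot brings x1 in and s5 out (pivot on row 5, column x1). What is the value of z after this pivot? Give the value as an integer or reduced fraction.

Minimum ratio for x1: (391/35)/(204/35) = 23/12.
z changes by −(z-row coeff of x1)·ratio = −(-159/35)·(23/12) = 1219/140.
New z = 1314/35 + (1219/140) = 185/4.

185/4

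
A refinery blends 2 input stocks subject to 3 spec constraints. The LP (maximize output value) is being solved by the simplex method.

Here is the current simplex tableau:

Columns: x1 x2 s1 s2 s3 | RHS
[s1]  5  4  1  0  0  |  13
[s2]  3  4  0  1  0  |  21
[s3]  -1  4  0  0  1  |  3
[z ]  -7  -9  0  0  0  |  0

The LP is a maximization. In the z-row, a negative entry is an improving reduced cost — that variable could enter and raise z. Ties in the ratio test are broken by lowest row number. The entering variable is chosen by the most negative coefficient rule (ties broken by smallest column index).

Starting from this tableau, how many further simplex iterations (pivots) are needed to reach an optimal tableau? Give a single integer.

2

pivot: x2 in, s3 out → z = 27/4
pivot: x1 in, s1 out → z = 133/6
No improving column remains; optimal.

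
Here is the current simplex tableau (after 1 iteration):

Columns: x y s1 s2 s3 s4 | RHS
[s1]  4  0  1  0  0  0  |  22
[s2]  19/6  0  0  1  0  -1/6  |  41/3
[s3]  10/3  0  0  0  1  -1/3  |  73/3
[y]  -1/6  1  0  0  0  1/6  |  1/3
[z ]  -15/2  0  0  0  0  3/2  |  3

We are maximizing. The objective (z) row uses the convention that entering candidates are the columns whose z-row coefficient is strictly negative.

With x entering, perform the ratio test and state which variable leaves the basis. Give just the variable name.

s2

Ratios: row 1 (s1): 22/4 = 11/2; row 2 (s2): (41/3)/(19/6) = 82/19; row 3 (s3): (73/3)/(10/3) = 73/10; row 4 (y): entry -1/6 ≤ 0, skip.
Minimum ratio 82/19 is in the s2 row, so s2 leaves.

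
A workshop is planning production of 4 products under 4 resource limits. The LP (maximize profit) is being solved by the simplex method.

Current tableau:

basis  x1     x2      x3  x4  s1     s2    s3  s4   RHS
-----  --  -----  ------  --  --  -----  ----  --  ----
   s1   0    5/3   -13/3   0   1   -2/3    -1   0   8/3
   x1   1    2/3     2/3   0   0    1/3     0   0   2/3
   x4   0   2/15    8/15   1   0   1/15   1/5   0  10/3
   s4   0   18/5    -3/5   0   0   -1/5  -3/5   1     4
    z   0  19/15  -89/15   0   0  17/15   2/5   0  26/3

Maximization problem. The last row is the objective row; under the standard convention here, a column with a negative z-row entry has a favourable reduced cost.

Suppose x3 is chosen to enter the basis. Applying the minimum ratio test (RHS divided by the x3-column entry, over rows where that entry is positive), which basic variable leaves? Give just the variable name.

Ratios: row 1 (s1): entry -13/3 ≤ 0, skip; row 2 (x1): (2/3)/(2/3) = 1; row 3 (x4): (10/3)/(8/15) = 25/4; row 4 (s4): entry -3/5 ≤ 0, skip.
Minimum ratio 1 is in the x1 row, so x1 leaves.

x1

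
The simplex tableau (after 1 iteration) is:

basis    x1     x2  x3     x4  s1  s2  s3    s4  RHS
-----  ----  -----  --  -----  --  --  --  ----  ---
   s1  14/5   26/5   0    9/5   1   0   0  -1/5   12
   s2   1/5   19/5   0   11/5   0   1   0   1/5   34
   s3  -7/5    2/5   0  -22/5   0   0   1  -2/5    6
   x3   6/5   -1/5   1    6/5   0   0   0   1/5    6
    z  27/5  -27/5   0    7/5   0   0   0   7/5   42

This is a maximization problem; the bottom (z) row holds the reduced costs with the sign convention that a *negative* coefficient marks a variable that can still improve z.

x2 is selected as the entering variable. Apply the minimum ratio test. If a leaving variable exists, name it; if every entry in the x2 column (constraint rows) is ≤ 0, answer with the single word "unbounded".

Ratios: row 1 (s1): 12/(26/5) = 30/13; row 2 (s2): 34/(19/5) = 170/19; row 3 (s3): 6/(2/5) = 15; row 4 (x3): entry -1/5 ≤ 0, skip.
Minimum ratio is in the s1 row, so s1 leaves.

s1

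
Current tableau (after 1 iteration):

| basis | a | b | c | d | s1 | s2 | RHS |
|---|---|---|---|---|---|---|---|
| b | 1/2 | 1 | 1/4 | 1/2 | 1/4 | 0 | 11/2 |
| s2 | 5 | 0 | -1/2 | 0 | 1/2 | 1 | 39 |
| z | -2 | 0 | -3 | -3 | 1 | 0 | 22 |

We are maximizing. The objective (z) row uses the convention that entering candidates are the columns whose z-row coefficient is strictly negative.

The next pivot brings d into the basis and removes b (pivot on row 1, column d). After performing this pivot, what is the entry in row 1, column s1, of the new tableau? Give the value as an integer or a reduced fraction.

Pivot element is row 1, column d: 1/2.
Normalize row 1: new (row 1, s1) = (1/4)/(1/2) = 1/2.
Row 1 is the pivot row, so the entry is 1/2.

1/2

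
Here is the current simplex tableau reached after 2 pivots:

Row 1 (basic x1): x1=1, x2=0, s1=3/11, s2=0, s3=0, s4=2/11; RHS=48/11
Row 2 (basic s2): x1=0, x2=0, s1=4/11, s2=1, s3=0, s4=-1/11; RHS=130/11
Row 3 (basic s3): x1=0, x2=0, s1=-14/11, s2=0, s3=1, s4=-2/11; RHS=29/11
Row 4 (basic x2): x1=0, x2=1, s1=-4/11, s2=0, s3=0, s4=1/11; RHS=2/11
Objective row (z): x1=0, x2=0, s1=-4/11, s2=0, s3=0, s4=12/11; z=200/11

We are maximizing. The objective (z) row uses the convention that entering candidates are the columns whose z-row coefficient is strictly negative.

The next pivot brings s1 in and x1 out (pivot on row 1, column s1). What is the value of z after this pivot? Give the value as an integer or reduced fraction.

Minimum ratio for s1: (48/11)/(3/11) = 16.
z changes by −(z-row coeff of s1)·ratio = −(-4/11)·16 = 64/11.
New z = 200/11 + (64/11) = 24.

24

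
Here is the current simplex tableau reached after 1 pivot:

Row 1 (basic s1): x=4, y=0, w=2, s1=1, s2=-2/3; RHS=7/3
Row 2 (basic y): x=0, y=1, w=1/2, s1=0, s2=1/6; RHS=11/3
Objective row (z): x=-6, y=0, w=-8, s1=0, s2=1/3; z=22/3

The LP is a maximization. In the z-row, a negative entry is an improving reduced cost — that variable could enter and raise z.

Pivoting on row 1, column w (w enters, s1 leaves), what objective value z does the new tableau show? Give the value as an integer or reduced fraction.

Minimum ratio for w: (7/3)/2 = 7/6.
z changes by −(z-row coeff of w)·ratio = −(-8)·(7/6) = 28/3.
New z = 22/3 + (28/3) = 50/3.

50/3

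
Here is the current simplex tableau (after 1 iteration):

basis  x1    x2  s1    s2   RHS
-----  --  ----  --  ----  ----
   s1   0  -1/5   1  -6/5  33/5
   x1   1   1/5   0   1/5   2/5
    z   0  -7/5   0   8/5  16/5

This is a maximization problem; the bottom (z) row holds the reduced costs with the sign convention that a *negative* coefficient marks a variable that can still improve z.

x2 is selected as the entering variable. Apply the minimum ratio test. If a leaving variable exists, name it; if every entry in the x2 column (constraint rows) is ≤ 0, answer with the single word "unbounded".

x1

Ratios: row 1 (s1): entry -1/5 ≤ 0, skip; row 2 (x1): (2/5)/(1/5) = 2.
Minimum ratio is in the x1 row, so x1 leaves.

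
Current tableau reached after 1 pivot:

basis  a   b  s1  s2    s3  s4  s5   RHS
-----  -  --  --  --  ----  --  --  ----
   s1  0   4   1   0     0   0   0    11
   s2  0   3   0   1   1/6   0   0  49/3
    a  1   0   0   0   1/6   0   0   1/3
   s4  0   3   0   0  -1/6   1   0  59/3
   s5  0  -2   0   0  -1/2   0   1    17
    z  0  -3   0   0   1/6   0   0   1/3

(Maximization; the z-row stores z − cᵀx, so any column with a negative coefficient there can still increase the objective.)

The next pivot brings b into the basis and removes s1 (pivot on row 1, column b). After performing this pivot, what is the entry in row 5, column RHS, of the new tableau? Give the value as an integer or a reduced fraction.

Pivot element is row 1, column b: 4.
Normalize row 1: new (row 1, RHS) = 11/4 = 11/4.
row 5 ← row 5 − (-2)·(new row 1): 17 − (-2)·(11/4) = 45/2.

45/2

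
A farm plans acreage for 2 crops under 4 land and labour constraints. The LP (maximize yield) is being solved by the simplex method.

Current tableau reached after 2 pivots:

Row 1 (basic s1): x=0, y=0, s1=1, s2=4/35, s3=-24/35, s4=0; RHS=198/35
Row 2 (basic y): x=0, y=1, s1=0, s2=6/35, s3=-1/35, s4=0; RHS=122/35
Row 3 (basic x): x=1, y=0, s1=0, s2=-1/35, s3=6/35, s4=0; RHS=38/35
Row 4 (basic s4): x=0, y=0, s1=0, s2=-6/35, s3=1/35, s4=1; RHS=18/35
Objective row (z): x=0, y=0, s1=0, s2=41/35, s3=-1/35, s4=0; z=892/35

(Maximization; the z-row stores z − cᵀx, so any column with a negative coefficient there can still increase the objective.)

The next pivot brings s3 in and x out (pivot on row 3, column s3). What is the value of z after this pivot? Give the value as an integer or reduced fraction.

Minimum ratio for s3: (38/35)/(6/35) = 19/3.
z changes by −(z-row coeff of s3)·ratio = −(-1/35)·(19/3) = 19/105.
New z = 892/35 + (19/105) = 77/3.

77/3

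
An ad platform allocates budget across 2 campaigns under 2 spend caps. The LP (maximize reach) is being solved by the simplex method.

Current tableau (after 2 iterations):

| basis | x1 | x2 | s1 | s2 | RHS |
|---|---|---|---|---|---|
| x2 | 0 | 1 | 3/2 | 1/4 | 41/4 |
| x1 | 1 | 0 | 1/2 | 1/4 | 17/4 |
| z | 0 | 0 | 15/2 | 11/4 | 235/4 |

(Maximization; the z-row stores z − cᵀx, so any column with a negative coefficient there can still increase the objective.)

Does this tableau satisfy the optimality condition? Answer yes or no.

No objective-row coefficient is strictly negative, so no entering variable exists; the tableau is optimal.

yes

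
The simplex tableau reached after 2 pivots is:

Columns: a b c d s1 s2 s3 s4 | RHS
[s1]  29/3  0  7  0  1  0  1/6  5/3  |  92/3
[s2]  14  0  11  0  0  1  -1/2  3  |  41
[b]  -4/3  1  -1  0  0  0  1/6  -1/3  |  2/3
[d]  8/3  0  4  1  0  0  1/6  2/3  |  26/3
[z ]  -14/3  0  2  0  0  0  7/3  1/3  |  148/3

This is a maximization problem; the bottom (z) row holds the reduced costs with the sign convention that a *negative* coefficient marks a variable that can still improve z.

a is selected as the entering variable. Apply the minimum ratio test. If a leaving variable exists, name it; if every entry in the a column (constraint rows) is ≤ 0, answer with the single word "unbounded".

Ratios: row 1 (s1): (92/3)/(29/3) = 92/29; row 2 (s2): 41/14 = 41/14; row 3 (b): entry -4/3 ≤ 0, skip; row 4 (d): (26/3)/(8/3) = 13/4.
Minimum ratio is in the s2 row, so s2 leaves.

s2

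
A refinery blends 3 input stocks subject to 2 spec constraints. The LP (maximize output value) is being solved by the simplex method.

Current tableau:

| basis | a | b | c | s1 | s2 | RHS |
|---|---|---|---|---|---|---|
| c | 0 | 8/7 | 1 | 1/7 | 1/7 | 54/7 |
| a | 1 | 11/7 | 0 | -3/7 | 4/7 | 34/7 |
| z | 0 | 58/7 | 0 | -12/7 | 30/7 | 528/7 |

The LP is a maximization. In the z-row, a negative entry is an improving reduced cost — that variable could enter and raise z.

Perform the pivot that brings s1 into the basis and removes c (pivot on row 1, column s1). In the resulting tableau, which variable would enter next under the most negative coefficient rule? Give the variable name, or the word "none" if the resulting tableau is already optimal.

Pivot element 1/7. New z-row = old z-row − (-12/7)·(row 1/(1/7)).
Updated z-row coefficients: a: 0, b: 22, c: 12, s1: 0, s2: 6.
No coefficient is strictly negative; the tableau after this pivot is optimal.

none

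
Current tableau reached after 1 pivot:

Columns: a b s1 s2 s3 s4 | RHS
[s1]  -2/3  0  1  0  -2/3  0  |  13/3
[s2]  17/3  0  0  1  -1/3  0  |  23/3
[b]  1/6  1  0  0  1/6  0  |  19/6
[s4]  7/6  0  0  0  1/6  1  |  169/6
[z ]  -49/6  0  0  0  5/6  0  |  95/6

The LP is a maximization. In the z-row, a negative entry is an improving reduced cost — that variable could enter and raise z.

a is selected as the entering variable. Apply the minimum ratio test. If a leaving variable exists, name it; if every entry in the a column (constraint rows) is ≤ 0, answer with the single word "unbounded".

Ratios: row 1 (s1): entry -2/3 ≤ 0, skip; row 2 (s2): (23/3)/(17/3) = 23/17; row 3 (b): (19/6)/(1/6) = 19; row 4 (s4): (169/6)/(7/6) = 169/7.
Minimum ratio is in the s2 row, so s2 leaves.

s2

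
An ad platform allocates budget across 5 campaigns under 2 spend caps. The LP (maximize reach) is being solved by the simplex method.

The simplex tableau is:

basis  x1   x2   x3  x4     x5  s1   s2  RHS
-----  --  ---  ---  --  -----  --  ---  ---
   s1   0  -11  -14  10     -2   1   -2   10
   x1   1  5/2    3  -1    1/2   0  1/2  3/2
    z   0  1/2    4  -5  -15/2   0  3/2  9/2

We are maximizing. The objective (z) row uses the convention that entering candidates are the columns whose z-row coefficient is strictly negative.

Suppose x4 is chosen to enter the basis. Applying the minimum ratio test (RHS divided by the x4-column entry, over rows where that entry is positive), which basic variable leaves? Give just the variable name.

Ratios: row 1 (s1): 10/10 = 1; row 2 (x1): entry -1 ≤ 0, skip.
Minimum ratio 1 is in the s1 row, so s1 leaves.

s1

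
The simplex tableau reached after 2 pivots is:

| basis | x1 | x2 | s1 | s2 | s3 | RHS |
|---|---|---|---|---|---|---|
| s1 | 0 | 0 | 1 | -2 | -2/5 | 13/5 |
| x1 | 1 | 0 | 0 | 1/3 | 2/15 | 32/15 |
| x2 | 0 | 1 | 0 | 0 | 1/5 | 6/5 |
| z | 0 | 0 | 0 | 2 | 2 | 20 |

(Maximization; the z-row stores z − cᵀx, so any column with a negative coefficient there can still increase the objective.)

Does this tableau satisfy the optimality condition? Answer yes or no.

No objective-row coefficient is strictly negative, so no entering variable exists; the tableau is optimal.

yes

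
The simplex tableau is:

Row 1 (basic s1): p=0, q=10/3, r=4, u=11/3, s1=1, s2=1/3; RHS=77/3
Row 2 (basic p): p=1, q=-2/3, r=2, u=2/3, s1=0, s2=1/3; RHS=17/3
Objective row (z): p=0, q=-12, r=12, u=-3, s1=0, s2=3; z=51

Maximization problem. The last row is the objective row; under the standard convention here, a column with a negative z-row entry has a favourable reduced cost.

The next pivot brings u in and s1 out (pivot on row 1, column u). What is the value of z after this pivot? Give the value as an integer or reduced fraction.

72

Minimum ratio for u: (77/3)/(11/3) = 7.
z changes by −(z-row coeff of u)·ratio = −(-3)·7 = 21.
New z = 51 + 21 = 72.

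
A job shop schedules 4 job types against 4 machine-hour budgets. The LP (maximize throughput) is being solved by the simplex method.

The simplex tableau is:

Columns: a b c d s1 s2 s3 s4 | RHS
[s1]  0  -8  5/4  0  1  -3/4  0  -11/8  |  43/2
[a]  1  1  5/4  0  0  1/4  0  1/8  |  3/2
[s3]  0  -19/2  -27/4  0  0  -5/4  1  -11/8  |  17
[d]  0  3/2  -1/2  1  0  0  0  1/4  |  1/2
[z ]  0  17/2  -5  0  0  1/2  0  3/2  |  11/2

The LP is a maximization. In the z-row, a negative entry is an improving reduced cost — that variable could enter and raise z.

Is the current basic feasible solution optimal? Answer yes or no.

no

Column c has objective-row coefficient -5, which is negative; an improving pivot exists, so not yet optimal.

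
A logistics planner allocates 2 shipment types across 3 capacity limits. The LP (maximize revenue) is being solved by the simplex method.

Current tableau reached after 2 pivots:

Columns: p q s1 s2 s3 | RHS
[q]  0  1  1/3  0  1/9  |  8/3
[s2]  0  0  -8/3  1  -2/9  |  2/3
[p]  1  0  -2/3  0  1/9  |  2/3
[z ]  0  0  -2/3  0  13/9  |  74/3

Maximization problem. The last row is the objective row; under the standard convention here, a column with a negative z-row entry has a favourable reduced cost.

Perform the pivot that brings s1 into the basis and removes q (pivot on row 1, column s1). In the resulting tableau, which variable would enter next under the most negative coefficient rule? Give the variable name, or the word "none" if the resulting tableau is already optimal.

Pivot element 1/3. New z-row = old z-row − (-2/3)·(row 1/(1/3)).
Updated z-row coefficients: p: 0, q: 2, s1: 0, s2: 0, s3: 5/3.
No coefficient is strictly negative; the tableau after this pivot is optimal.

none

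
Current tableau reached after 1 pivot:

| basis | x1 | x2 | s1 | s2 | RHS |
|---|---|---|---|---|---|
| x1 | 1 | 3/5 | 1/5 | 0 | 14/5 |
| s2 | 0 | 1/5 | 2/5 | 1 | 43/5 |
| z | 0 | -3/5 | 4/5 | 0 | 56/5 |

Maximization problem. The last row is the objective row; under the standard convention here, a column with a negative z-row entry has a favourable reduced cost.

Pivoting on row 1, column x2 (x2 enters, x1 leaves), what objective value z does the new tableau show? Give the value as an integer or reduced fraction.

Minimum ratio for x2: (14/5)/(3/5) = 14/3.
z changes by −(z-row coeff of x2)·ratio = −(-3/5)·(14/3) = 14/5.
New z = 56/5 + (14/5) = 14.

14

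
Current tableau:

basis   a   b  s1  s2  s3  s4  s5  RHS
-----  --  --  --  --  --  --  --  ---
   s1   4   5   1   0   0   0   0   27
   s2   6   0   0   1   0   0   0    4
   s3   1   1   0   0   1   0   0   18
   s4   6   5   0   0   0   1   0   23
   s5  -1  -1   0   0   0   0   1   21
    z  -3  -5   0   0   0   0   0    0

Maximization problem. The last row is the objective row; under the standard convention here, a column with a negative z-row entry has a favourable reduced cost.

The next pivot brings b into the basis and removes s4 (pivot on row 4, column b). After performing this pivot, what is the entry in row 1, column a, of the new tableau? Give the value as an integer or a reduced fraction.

Pivot element is row 4, column b: 5.
Normalize row 4: new (row 4, a) = 6/5 = 6/5.
row 1 ← row 1 − 5·(new row 4): 4 − 5·(6/5) = -2.

-2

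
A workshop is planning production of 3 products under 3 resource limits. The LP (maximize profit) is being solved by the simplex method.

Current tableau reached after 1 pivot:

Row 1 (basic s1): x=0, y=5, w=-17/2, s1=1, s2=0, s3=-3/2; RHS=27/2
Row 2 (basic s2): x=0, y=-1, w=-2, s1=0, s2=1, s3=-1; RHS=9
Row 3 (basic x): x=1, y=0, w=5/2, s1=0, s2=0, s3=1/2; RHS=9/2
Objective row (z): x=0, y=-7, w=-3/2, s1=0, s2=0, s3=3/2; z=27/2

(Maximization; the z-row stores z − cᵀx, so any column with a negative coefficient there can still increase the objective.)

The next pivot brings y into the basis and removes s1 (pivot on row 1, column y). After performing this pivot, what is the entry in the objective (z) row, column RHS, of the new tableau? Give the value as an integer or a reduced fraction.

Pivot element is row 1, column y: 5.
Normalize row 1: new (row 1, RHS) = (27/2)/5 = 27/10.
z-row ← z-row − (-7)·(new row 1): 27/2 − (-7)·(27/10) = 162/5.

162/5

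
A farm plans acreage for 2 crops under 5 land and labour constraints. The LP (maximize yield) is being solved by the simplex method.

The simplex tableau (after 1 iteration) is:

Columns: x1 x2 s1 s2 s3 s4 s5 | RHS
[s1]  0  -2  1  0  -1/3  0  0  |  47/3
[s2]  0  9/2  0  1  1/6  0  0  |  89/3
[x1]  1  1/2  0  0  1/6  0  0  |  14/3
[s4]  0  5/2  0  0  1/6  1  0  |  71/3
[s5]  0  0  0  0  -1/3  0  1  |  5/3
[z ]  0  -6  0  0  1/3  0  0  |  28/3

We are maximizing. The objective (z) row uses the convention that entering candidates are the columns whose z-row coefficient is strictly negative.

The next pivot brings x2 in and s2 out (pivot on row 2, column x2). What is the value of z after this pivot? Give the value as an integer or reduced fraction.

Minimum ratio for x2: (89/3)/(9/2) = 178/27.
z changes by −(z-row coeff of x2)·ratio = −(-6)·(178/27) = 356/9.
New z = 28/3 + (356/9) = 440/9.

440/9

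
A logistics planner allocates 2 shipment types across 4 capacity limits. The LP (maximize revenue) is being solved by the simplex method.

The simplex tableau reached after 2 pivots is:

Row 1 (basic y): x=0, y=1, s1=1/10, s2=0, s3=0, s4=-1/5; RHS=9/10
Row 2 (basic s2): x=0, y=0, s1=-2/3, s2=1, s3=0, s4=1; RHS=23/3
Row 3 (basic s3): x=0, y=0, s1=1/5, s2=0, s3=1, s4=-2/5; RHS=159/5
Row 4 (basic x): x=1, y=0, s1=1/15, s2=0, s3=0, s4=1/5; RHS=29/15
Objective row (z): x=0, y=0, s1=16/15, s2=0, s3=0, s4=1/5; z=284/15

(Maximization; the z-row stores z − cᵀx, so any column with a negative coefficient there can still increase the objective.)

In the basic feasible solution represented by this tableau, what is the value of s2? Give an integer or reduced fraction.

s2 is basic (row 2); its value is the RHS of that row: 23/3.

23/3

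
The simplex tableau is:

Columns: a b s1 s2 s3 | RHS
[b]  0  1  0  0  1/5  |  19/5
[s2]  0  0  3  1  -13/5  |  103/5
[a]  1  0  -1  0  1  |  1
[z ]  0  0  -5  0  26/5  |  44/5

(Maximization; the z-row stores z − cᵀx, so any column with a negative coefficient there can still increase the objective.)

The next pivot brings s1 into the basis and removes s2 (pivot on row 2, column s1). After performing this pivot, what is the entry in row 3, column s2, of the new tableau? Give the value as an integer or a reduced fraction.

1/3

Pivot element is row 2, column s1: 3.
Normalize row 2: new (row 2, s2) = 1/3 = 1/3.
row 3 ← row 3 − (-1)·(new row 2): 0 − (-1)·(1/3) = 1/3.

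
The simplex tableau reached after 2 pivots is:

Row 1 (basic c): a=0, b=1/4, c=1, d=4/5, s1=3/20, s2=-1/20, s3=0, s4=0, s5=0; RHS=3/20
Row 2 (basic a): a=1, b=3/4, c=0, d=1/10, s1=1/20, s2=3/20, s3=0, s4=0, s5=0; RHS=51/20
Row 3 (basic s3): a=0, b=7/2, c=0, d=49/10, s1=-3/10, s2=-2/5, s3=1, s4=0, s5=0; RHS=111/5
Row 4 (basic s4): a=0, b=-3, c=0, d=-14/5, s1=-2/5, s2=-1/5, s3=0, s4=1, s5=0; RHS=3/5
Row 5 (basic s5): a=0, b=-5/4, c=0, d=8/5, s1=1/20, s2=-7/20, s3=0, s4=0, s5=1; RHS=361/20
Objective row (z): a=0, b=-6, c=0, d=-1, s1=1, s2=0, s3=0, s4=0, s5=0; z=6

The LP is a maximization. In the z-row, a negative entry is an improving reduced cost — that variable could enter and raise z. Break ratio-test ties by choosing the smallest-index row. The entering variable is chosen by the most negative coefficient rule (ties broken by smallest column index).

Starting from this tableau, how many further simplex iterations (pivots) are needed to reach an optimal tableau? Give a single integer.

2

pivot: b in, c out → z = 48/5
pivot: s2 in, a out → z = 18
No improving column remains; optimal.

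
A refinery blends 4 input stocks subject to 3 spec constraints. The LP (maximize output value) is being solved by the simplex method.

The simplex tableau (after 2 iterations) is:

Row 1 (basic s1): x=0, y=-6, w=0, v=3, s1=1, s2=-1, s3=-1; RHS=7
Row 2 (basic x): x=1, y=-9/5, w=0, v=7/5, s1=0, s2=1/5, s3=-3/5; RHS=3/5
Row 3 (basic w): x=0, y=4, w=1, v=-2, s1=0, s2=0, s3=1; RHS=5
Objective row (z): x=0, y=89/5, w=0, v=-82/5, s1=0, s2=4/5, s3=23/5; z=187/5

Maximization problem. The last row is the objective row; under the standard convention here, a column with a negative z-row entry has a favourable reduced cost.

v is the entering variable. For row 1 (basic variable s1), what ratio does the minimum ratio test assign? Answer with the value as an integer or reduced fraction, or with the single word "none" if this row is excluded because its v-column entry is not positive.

Ratio = RHS / (v entry) = 7 / 3 = 7/3.

7/3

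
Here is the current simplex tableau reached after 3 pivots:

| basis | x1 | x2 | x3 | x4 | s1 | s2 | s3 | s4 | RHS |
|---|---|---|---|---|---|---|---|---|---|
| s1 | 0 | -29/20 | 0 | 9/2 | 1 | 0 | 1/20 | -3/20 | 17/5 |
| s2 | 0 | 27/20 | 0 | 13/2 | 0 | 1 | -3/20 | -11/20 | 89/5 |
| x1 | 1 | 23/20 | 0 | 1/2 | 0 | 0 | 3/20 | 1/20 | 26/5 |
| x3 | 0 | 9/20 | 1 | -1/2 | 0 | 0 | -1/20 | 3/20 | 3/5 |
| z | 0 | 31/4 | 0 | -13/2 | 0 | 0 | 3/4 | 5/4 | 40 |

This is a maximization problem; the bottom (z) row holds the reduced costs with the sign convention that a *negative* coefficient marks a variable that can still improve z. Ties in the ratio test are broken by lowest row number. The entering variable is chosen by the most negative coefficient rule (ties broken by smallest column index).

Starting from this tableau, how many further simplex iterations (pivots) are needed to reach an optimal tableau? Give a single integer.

pivot: x4 in, s1 out → z = 2021/45
No improving column remains; optimal.

1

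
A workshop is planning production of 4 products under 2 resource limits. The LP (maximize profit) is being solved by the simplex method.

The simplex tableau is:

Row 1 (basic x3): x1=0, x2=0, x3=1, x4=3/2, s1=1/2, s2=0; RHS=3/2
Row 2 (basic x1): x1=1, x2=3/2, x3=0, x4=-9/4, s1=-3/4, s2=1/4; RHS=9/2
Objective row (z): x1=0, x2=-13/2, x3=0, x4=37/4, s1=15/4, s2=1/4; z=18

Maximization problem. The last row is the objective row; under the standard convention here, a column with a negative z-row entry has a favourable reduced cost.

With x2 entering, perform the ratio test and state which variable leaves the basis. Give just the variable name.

x1

Ratios: row 1 (x3): entry 0 ≤ 0, skip; row 2 (x1): (9/2)/(3/2) = 3.
Minimum ratio 3 is in the x1 row, so x1 leaves.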